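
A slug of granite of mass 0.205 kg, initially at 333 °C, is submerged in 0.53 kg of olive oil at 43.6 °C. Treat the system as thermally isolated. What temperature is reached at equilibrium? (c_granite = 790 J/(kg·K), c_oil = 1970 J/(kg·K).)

T_f ≈ 82.5 °C

Let T be the final temperature. ΣQ_i = 0:
0.205*790*(T − 333) + 0.53*1970*(T − 43.6) = 0
1206.1 T = 99452
T ≈ 82.46 °C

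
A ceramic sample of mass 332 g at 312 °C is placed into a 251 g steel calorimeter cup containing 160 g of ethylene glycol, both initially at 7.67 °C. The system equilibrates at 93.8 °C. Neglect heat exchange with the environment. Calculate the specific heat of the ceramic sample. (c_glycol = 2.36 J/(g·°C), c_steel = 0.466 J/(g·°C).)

c ≈ 0.588 J/(g·°C)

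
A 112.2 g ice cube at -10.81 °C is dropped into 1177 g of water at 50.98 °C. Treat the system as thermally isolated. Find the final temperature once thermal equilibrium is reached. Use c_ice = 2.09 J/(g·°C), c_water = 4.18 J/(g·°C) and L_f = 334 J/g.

T_f ≈ 39.1 °C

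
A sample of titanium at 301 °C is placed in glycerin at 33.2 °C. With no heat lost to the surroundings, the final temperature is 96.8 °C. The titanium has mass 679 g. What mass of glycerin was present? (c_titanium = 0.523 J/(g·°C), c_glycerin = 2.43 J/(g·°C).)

|Q_titanium| = |Q_glycerin|:
679·0.523·(301 − 96.8) = m·2.43·(96.8 − 33.2)
154.55 m = 72515  ⇒  m ≈ 469.2 g

m ≈ 469 g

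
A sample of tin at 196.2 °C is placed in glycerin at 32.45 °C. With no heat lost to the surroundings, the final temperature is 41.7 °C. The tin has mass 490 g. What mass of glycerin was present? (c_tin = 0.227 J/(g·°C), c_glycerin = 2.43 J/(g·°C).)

Let T be the final temperature. ΣQ_i = 0:
490×0.227×(41.7 − 196.2) + m×2.43×(41.7 − 32.45) = 0
22.48 m = 17185
m = 17185/22.48 ≈ 764.5 g

m ≈ 765 g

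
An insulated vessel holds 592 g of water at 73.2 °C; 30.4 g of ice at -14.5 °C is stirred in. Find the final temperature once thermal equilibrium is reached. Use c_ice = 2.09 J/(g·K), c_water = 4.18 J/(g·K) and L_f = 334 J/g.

Energy balance with sensible and latent terms:
ice -14.5→0 °C: 30.4·2.09·14.5 = 921.27
  latent heat to melt: 30.4·334 = 10154
  warm the meltwater: 127.07 T
  water cools: 592·4.18·(T − 73.2) = 2474.6(T − 73.2)
2601.6 T = 181138 − 11075 = 170063
T ≈ 65.37 °C. Since T > 0 °C, the all-ice-melts assumption holds.

T_f ≈ 65.4 °C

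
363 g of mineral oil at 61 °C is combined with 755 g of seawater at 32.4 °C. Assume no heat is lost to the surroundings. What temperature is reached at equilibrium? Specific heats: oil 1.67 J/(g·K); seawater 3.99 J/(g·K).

Net heat exchanged in the isolated system is zero:
363*1.67*(T − 61) + 755*3.99*(T − 32.4) = 0
3618.7 T = 134582
T = 134582 / 3618.7 = 37.2 °C

T_f ≈ 37.2 °C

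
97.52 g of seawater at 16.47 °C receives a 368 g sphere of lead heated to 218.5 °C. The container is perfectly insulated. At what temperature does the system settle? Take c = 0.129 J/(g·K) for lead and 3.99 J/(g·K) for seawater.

T_f ≈ 38.4 °C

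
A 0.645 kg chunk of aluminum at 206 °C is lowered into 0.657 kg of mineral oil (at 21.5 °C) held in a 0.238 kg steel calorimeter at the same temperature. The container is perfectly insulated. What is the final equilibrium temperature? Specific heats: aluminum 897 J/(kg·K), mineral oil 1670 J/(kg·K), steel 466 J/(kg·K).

Taking heat into each body as positive, Σ m c ΔT = 0:
0.645·897·(T − 206) + 0.657·1670·(T − 21.5) + 0.238·466·(T − 21.5) = 0
578.57(T − 206) + 1097.2(T − 21.5) + 110.91(T − 21.5) = 0
1786.7 T = 145158
T = 145158/1786.7 ≈ 81.25 °C

T_f ≈ 81.2 °C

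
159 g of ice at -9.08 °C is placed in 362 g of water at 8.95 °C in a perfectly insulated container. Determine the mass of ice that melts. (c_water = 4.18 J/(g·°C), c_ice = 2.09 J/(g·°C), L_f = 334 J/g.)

m_melted ≈ 31.5 g

Cooling the water to 0 °C releases 362·4.18·8.95 = 13543 J.
Warming the ice to 0 °C takes 159·2.09·9.08 = 3017.4 J, leaving 10525 J for melting.
Melting all 159 g of ice would need 159·334 = 53106 J.
Since 10525 < 53106 J, not all the ice melts; equilibrium is at 0 °C.
m_melted·334 = 10525  ⇒  m_melted ≈ 31.51 g.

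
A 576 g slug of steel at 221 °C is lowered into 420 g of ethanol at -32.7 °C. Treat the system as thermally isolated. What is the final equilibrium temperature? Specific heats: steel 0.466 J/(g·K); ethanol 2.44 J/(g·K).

Conservation of energy gives ΣQ = 0:
576*0.466*(T − 221) + 420*2.44*(T − (-32.7)) = 0
1293.2 T = 25809
T = 25809 / 1293.2 = 20 °C

T_f ≈ 20.0 °C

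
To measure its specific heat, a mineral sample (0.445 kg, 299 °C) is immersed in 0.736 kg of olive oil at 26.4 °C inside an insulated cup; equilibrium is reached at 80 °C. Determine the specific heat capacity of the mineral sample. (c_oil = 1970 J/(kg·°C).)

c ≈ 797 J/(kg·°C)

Setting the total heat transfer to zero:
0.445·c·(80 − 299) + 0.736·1970·(80 − 26.4) = 0
-97.45 c = -77716
c = -77716/-97.45 ≈ 797.5 J/(kg·°C)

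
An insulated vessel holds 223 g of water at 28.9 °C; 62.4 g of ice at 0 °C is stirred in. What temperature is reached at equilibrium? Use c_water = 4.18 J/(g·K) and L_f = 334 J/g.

T_f ≈ 5.1 °C

Setting the total heat transfer to zero:
melt ice: 62.4×334 = 20842; meltwater 0→T: 62.4×4.18×T = 260.83 T; water: 932.14(T − 28.9)
1193 T = 26939 − 20842 = 6097.2
T ≈ 5.11 °C — above 0 °C, consistent with complete melting.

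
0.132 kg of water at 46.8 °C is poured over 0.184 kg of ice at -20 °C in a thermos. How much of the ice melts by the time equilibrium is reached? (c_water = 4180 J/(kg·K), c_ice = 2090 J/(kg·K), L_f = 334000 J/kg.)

Cooling the water to 0 °C releases 0.132×4180×46.8 = 25822 J.
Warming the ice to 0 °C takes 0.184×2090×20 = 7691.2 J, leaving 18131 J for melting.
Melting all 0.184 kg of ice would need 0.184×334000 = 61456 J.
That's not enough to melt it all — equilibrium is at 0 °C with ice remaining.
Mass melted = 18131/334000 ≈ 0.05428 kg.

m_melted ≈ 0.0543 kg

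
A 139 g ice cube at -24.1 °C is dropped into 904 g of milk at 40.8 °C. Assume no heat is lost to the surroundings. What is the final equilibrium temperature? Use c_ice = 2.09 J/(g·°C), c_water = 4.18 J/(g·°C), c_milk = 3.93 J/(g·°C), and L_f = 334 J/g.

T_f ≈ 22.1 °C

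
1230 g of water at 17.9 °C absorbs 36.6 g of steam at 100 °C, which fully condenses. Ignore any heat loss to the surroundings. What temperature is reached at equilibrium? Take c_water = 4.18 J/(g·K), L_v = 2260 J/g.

T_f ≈ 35.9 °C

Let T be the final temperature. ΣQ_i = 0:
steam→water at 100 °C releases m L_v = 36.6·2260 = 82716
  condensed water 100 °C→T: 152.99(T − 100)
  original water: 5141.4(T − 17.9)
5294.4 T = 82716 + 15299 + 92031 = 190046
T ≈ 35.90 °C (< 100 °C, so full condensation is consistent).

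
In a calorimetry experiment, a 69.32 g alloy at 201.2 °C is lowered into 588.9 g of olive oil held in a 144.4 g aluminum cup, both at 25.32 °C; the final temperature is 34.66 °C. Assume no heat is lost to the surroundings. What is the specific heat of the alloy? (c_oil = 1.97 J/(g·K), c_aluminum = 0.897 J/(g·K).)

c ≈ 1.04 J/(g·K)

Energy conservation, ΣQ = 0:
69.32×c×(34.66 − 201.2) + 588.9×1.97×(34.66 − 25.32) + 144.4×0.897×(34.66 − 25.32) = 0
-11545 c = -12045
c = -12045/-11545 ≈ 1.043 J/(g·K)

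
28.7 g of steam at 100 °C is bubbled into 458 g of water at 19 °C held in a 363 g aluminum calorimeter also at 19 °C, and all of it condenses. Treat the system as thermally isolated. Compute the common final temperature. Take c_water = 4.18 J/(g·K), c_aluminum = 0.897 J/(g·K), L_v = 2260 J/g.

T_f ≈ 50.6 °C

Conservation of energy gives ΣQ = 0:
condense steam: −28.7·2260 = −64862
  condensed water 100 °C→T: 119.97(T − 100)
  original water: 1914.4(T − 19)
  cup: 325.61(T − 19)
2360 T = 64862 + 11997 + 42561 = 119420
T ≈ 50.60 °C, under the boiling point, so the assumption holds.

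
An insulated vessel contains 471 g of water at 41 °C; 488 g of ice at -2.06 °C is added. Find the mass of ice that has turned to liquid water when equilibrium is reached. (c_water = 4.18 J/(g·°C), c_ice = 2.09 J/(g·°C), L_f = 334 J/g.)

m_melted ≈ 235 g

Heat available from the water dropping to 0 °C: 471×4.18×41 = 80720 J.
Of that, 488×2.09×2.06 = 2101 J goes to bring the ice to 0 °C, leaving 78619 J.
Fully melting the ice requires m_ice L_f = 488×334 = 162992 J.
78619 J < 162992 J, so only part of the ice melts and the system sits at 0 °C.
Mass melted = 78619/334 ≈ 235.4 g.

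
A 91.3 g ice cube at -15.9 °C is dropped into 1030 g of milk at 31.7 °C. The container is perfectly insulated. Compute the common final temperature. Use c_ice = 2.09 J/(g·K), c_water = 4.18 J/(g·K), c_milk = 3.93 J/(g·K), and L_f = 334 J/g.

Setting the total heat transfer to zero:
ice -15.9→0 °C: 91.3×2.09×15.9 = 3034; latent heat to melt: 91.3×334 = 30494; meltwater 0→T: 91.3×4.18×T = 381.63 T; milk cools: 1030×3.93×(T − 31.7) = 4047.9(T − 31.7)
4429.5 T = 128318 − 33528 = 94790
T ≈ 21.40 °C — above 0 °C, consistent with complete melting.

T_f ≈ 21.4 °C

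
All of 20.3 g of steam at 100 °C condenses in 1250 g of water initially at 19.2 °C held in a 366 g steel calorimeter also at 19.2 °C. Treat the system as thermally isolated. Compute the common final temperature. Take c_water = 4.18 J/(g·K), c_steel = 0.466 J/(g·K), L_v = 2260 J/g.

T_f ≈ 28.8 °C

Net heat exchanged in the isolated system is zero:
steam→water at 100 °C releases m L_v = 20.3×2260 = 45878
  condensate cools 100→T: 20.3×4.18×(T − 100) = 84.85(T − 100)
  original water: 5225(T − 19.2)
  steel cup: 366×0.466×(T − 19.2) = 170.56(T − 19.2)
5480.4 T = 45878 + 8485.4 + 103595 = 157958
T ≈ 28.82 °C — below 100 °C, confirming all the steam condensed.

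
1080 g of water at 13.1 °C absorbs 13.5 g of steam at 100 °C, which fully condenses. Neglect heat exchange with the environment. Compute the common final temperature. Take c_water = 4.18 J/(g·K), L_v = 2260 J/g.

Sum of m c ΔT and latent-heat terms is zero:
latent heat released on condensation: 13.5×2260 = 30510; condensed water 100 °C→T: 56.43(T − 100); original water: 4514.4(T − 13.1)
4570.8 T = 30510 + 5643 + 59139 = 95292
T ≈ 20.85 °C, under the boiling point, so the assumption holds.

T_f ≈ 20.8 °C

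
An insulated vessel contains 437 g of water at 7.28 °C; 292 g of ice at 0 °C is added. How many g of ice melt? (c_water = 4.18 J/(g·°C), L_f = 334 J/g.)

m_melted ≈ 39.8 g

Water can give up m c ΔT = 437×4.18×7.28 = 13298 J before reaching 0 °C.
Fully melting the ice requires m_ice L_f = 292×334 = 97528 J.
Since 13298 < 97528 J, not all the ice melts; equilibrium is at 0 °C.
m_melted×334 = 13298  ⇒  m_melted ≈ 39.81 g.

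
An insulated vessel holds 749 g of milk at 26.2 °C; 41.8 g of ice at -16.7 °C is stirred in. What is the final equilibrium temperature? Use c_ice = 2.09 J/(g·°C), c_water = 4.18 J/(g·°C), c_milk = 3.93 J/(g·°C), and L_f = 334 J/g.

T_f ≈ 19.8 °C

Heat gained plus heat lost sum to zero:
ice -16.7→0 °C: 41.8×2.09×16.7 = 1458.9; melt ice: 41.8×334 = 13961; meltwater 0→T: 41.8×4.18×T = 174.72 T; milk: 2943.6(T − 26.2)
3118.3 T = 77122 − 15420 = 61701
T ≈ 19.79 °C (positive, so assuming full melt was valid).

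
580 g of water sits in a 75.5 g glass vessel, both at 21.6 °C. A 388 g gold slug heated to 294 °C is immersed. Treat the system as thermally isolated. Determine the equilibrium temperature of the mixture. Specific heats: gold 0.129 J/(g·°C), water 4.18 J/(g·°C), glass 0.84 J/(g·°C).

T_f ≈ 27.0 °C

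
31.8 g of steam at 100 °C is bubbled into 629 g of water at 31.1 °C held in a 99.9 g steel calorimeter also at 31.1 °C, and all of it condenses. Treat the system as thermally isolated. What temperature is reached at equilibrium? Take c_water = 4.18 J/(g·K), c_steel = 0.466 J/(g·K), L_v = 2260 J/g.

T_f ≈ 59.9 °C

Heat gained plus heat lost sum to zero:
latent heat released on condensation: 31.8×2260 = 71868
  condensate cools 100→T: 31.8×4.18×(T − 100) = 132.92(T − 100)
  original water: 2629.2(T − 31.1)
  steel cup: 99.9×0.466×(T − 31.1) = 46.55(T − 31.1)
2808.7 T = 71868 + 13292 + 83217 = 168377
T ≈ 59.95 °C, under the boiling point, so the assumption holds.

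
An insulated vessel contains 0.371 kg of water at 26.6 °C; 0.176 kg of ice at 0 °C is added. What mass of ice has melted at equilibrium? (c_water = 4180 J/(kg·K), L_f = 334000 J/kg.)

m_melted ≈ 0.124 kg

Water can give up m c ΔT = 0.371·4180·26.6 = 41251 J before reaching 0 °C.
To melt every bit of ice: 0.176·334000 = 58784 J.
41251 J < 58784 J, so only part of the ice melts and the system sits at 0 °C.
Mass melted = 41251/334000 ≈ 0.1235 kg.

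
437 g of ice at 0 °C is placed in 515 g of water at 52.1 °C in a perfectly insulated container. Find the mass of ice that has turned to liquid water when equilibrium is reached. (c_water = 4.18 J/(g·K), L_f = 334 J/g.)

m_melted ≈ 336 g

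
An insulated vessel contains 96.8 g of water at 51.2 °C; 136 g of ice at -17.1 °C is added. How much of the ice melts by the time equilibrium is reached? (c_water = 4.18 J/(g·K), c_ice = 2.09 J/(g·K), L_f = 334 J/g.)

m_melted ≈ 47.5 g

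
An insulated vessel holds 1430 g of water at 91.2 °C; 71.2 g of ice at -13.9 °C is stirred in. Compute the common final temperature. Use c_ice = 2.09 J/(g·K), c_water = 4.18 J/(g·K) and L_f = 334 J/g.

T_f ≈ 82.8 °C

Energy conservation, ΣQ = 0:
warm ice to 0 °C: 71.2·2.09·(0 − (-13.9)) = 2068.4
  melt ice: 71.2·334 = 23781
  warm the meltwater: 297.62 T
  water: 5977.4(T − 91.2)
6275 T = 545139 − 25849 = 519290
T ≈ 82.76 °C (positive, so assuming full melt was valid).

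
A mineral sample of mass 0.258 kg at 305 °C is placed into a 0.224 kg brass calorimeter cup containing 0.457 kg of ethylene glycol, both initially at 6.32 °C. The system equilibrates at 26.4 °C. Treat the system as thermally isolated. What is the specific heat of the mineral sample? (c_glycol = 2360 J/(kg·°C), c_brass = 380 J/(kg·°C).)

c ≈ 325 J/(kg·°C)

Heat gained plus heat lost sum to zero:
0.258·c·(26.4 − 305) + 0.457·2360·(26.4 − 6.32) + 0.224·380·(26.4 − 6.32) = 0
-71.88 c = -23366
c = -23366/-71.88 ≈ 325.1 J/(kg·°C)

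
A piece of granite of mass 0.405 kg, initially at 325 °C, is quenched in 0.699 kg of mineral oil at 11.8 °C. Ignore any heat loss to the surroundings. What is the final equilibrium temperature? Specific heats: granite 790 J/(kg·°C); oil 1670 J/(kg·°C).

Taking heat into each body as positive, Σ m c ΔT = 0:
0.405×790×(T − 325) + 0.699×1670×(T − 11.8) = 0
319.95(T − 325) + 1167.3(T − 11.8) = 0
(319.95 + 1167.3) T = 319.95×325 + 1167.3×11.8
T = 117758/1487.3 ≈ 79.18 °C

T_f ≈ 79.2 °C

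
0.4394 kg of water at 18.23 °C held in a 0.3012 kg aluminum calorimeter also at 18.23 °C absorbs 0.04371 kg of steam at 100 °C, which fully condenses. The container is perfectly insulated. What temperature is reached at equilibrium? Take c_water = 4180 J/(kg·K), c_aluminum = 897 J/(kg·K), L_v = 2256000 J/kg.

T_f ≈ 67.8 °C

Let T be the final temperature. ΣQ_i = 0:
latent heat released on condensation: 0.04371·2256000 = 98610; condensate cools 100→T: 0.04371·4180·(T − 100) = 182.71(T − 100); water warms: 0.4394·4180·(T − 18.23) = 1836.7(T − 18.23); aluminum cup: 0.3012·897·(T − 18.23) = 270.18(T − 18.23)
2289.6 T = 98610 + 18271 + 38408 = 155289
T ≈ 67.82 °C — below 100 °C, confirming all the steam condensed.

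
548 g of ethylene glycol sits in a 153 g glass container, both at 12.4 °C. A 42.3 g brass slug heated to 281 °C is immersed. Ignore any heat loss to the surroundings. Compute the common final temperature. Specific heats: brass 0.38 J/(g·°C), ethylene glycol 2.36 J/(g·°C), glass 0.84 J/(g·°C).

Let T be the final temperature. ΣQ_i = 0:
42.3*0.38*(T − 281) + 548*2.36*(T − 12.4) + 153*0.84*(T − 12.4) = 0
1437.9 T = 22147
T ≈ 15.40 °C

T_f ≈ 15.4 °C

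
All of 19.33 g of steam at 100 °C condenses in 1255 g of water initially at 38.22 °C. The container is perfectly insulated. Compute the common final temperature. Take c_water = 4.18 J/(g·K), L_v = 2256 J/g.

T_f ≈ 47.3 °C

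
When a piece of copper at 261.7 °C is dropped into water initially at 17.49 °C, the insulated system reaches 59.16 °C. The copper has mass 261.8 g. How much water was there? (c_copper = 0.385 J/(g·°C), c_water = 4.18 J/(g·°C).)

m ≈ 117 g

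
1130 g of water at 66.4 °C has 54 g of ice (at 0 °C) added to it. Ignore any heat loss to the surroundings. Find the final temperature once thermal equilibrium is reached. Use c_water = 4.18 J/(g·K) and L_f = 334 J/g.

Let T be the final temperature. ΣQ_i = 0:
melt ice: 54×334 = 18036
  warm the meltwater: 225.72 T
  water: 4723.4(T − 66.4)
4949.1 T = 313634 − 18036 = 295598
T ≈ 59.73 °C (positive, so assuming full melt was valid).

T_f ≈ 59.7 °C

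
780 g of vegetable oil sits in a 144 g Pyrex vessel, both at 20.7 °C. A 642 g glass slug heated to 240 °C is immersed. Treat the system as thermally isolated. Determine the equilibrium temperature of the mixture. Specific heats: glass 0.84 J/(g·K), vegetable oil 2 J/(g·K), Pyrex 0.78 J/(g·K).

Energy conservation, ΣQ = 0:
642*0.84*(T − 240) + 780*2*(T − 20.7) + 144*0.78*(T − 20.7) = 0
539.28(T − 240) + 1560(T − 20.7) + 112.32(T − 20.7) = 0
2211.6 T = 164044
T = 164044 / 2211.6 = 74.2 °C

T_f ≈ 74.2 °C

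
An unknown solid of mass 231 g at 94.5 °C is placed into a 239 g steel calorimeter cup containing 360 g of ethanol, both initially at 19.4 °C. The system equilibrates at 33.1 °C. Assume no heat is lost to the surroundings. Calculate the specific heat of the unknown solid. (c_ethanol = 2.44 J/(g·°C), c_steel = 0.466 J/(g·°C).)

c ≈ 0.956 J/(g·°C)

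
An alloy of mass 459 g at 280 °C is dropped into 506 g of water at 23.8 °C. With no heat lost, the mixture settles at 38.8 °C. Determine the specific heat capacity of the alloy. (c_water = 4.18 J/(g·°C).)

c ≈ 0.287 J/(g·°C)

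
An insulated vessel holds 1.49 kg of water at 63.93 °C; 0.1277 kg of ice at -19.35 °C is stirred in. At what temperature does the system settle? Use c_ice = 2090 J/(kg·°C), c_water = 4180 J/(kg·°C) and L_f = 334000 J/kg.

Net heat exchanged in the isolated system is zero:
warm ice to 0 °C: 0.1277·2090·(0 − (-19.35)) = 5164.4
  fusion: m_ice L_f = 0.1277·334000 = 42652
  warm the meltwater: 533.79 T
  water: 6228.2(T − 63.93)
6762 T = 398169 − 47816 = 350353
T ≈ 51.81 °C — above 0 °C, consistent with complete melting.

T_f ≈ 51.8 °C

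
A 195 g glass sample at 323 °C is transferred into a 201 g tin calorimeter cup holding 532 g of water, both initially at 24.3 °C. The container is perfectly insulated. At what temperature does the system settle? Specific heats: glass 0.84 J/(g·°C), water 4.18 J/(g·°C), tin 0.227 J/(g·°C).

Net heat exchanged in the isolated system is zero:
195·0.84·(T − 323) + 532·4.18·(T − 24.3) + 201·0.227·(T − 24.3) = 0
2433.2 T = 108054
T = 108054/2433.2 ≈ 44.41 °C

T_f ≈ 44.4 °C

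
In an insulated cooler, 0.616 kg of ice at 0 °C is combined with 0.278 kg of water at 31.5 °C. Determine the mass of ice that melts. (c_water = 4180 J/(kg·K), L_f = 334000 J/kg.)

m_melted ≈ 0.11 kg

Water can give up m c ΔT = 0.278·4180·31.5 = 36604 J before reaching 0 °C.
Melting all 0.616 kg of ice would need 0.616·334000 = 205744 J.
That's not enough to melt it all — equilibrium is at 0 °C with ice remaining.
Mass melted = 36604/334000 ≈ 0.1096 kg.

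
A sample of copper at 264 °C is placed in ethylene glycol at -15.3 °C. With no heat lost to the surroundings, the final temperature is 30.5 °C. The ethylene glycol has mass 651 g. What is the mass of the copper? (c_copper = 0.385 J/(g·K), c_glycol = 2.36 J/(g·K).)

m ≈ 783 g

|Q_copper| = |Q_glycol|:
m×0.385×(264 − 30.5) = 651×2.36×(30.5 − (-15.3))
89.9 m = 70365  ⇒  m ≈ 782.7 g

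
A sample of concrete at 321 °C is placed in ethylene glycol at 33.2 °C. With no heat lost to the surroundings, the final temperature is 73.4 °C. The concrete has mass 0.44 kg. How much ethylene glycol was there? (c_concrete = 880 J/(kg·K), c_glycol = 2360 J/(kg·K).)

Conservation of energy gives ΣQ = 0:
0.44·880·(73.4 − 321) + m·2360·(73.4 − 33.2) = 0
94872 m = 95871
m = 95871/94872 ≈ 1.011 kg

m ≈ 1.01 kg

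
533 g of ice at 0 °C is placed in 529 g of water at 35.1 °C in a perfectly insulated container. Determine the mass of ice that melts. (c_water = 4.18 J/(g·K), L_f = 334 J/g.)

m_melted ≈ 232 g

Water can give up m c ΔT = 529·4.18·35.1 = 77614 J before reaching 0 °C.
To melt every bit of ice: 533·334 = 178022 J.
That's not enough to melt it all — equilibrium is at 0 °C with ice remaining.
m_melted·334 = 77614  ⇒  m_melted ≈ 232.4 g.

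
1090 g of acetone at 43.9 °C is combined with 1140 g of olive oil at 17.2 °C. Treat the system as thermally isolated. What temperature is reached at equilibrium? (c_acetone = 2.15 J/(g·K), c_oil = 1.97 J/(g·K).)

Taking heat into each body as positive, Σ m c ΔT = 0:
1090*2.15*(T − 43.9) + 1140*1.97*(T − 17.2) = 0
2343.5(T − 43.9) + 2245.8(T − 17.2) = 0
4589.3 T = 141507
T ≈ 30.83 °C

T_f ≈ 30.8 °C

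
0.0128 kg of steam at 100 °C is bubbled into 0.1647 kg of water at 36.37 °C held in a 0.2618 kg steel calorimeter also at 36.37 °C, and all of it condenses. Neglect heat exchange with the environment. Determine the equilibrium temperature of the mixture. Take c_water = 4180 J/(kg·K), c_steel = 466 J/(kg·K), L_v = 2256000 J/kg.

T_f ≈ 73.7 °C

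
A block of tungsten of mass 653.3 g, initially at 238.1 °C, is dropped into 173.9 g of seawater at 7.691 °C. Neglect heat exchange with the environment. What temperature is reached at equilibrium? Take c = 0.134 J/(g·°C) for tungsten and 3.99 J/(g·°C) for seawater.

Heat gained plus heat lost sum to zero:
653.3·0.134·(T − 238.1) + 173.9·3.99·(T − 7.691) = 0
781.4 T = 26180
T ≈ 33.50 °C

T_f ≈ 33.5 °C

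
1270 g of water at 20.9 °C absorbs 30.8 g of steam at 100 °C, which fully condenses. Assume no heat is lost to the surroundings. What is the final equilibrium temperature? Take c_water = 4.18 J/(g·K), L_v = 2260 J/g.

T_f ≈ 35.6 °C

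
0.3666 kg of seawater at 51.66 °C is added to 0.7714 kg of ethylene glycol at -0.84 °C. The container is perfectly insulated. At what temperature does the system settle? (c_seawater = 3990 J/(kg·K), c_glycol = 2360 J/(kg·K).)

T_f is the heat-capacity-weighted average of the initial temperatures:
T_f = (1462.7×51.66 + 1820.5×(-0.84)) / (1462.7 + 1820.5)
    = 74036 / 3283.2 ≈ 22.55 °C

T_f ≈ 22.5 °C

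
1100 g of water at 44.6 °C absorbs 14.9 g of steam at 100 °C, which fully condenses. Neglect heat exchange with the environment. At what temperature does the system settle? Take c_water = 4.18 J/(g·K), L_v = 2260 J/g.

T_f ≈ 52.6 °C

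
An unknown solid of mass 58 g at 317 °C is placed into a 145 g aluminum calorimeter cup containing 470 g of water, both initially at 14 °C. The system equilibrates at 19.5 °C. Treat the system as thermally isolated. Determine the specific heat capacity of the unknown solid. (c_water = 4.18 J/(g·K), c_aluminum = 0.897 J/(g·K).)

Net heat exchanged in the isolated system is zero:
58×c×(19.5 − 317) + 470×4.18×(19.5 − 14) + 145×0.897×(19.5 − 14) = 0
-17255 c = -11521
c = -11521/-17255 ≈ 0.6677 J/(g·K)

c ≈ 0.668 J/(g·K)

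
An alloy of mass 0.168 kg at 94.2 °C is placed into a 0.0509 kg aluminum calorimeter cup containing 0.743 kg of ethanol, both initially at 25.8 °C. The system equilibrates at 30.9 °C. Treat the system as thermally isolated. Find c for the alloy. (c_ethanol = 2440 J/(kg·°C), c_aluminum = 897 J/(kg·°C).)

c ≈ 891 J/(kg·°C)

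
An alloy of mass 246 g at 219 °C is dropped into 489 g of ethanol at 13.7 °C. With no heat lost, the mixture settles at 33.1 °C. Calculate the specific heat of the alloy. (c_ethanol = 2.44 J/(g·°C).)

c ≈ 0.506 J/(g·°C)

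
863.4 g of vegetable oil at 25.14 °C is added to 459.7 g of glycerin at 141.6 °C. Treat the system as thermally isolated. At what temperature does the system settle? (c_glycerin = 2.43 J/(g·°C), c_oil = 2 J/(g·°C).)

T_f ≈ 70.9 °C

Net heat exchanged in the isolated system is zero:
459.7*2.43*(T − 141.6) + 863.4*2*(T − 25.14) = 0
(1117.1 + 1726.8) T = 1117.1*141.6 + 1726.8*25.14
T = 201589/2843.9 ≈ 70.89 °C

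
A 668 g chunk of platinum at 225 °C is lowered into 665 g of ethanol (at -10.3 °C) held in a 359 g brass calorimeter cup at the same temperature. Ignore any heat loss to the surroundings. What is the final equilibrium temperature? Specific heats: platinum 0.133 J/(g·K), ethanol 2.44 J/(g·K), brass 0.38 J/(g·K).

Heat gained plus heat lost sum to zero:
668×0.133×(T − 225) + 665×2.44×(T − (-10.3)) + 359×0.38×(T − (-10.3)) = 0
88.84(T − 225) + 1622.6(T − (-10.3)) + 136.42(T − (-10.3)) = 0
1847.9 T = 1872
T = 1872 / 1847.9 = 1.01 °C

T_f ≈ 1.0 °C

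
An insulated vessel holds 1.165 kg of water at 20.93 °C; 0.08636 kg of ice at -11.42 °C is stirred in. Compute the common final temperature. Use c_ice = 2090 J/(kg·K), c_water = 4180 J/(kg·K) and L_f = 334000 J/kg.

T_f ≈ 13.6 °C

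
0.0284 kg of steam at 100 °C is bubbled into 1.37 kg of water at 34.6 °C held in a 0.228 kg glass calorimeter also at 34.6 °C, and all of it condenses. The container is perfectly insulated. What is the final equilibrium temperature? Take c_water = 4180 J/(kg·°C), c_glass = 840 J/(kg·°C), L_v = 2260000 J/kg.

Sum of m c ΔT and latent-heat terms is zero:
condense steam: −0.0284·2260000 = −64184
  condensed water 100 °C→T: 118.71(T − 100)
  water warms: 1.37·4180·(T − 34.6) = 5726.6(T − 34.6)
  glass cup: 0.228·840·(T − 34.6) = 191.52(T − 34.6)
6036.8 T = 64184 + 11871 + 204767 = 280822
T ≈ 46.52 °C, under the boiling point, so the assumption holds.

T_f ≈ 46.5 °C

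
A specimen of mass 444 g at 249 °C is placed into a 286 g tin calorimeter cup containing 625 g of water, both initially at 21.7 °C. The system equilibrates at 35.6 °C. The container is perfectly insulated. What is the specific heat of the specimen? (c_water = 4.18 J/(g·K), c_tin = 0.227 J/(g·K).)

Heat gained plus heat lost sum to zero:
444×c×(35.6 − 249) + 625×4.18×(35.6 − 21.7) + 286×0.227×(35.6 − 21.7) = 0
-94750 c = -37216
c = -37216/-94750 ≈ 0.3928 J/(g·K)

c ≈ 0.393 J/(g·K)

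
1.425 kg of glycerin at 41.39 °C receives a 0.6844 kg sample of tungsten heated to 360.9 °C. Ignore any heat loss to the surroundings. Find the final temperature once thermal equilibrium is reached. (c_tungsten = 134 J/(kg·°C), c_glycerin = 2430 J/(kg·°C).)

T_f ≈ 49.6 °C

Let T be the final temperature. ΣQ_i = 0:
0.6844·134·(T − 360.9) + 1.425·2430·(T − 41.39) = 0
91.71(T − 360.9) + 3462.8(T − 41.39) = 0
3554.5 T = 176421
T = 176421 / 3554.5 = 49.6 °C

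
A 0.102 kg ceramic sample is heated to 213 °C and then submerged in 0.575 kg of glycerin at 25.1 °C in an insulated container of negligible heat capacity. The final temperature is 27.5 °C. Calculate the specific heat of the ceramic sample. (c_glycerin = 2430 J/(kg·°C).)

c ≈ 177 J/(kg·°C)

Let T be the final temperature. ΣQ_i = 0:
0.102·c·(27.5 − 213) + 0.575·2430·(27.5 − 25.1) = 0
-18.92 c = -3353.4
c = -3353.4/-18.92 ≈ 177.2 J/(kg·°C)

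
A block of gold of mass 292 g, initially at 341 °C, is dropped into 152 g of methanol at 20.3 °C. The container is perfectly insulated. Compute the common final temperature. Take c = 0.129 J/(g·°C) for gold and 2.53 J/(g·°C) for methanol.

T_f ≈ 48.9 °C

|Q_gold| = |Q_methanol|:
292·0.129·(341 − T) = 152·2.53·(T − 20.3)
37.67(341 − T) = 384.56(T − 20.3)
422.23 T = 20651  ⇒  T ≈ 48.91 °C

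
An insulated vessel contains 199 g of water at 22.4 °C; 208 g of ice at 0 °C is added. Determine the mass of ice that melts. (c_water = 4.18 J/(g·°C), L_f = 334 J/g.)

Cooling the water to 0 °C releases 199·4.18·22.4 = 18633 J.
Melting all 208 g of ice would need 208·334 = 69472 J.
Since 18633 < 69472 J, not all the ice melts; equilibrium is at 0 °C.
Mass melted = 18633/334 ≈ 55.79 g.

m_melted ≈ 55.8 g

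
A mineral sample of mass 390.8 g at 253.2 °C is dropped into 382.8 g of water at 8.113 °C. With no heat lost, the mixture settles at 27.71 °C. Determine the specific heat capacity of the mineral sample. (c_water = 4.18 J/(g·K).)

c ≈ 0.356 J/(g·K)

Let T be the final temperature. ΣQ_i = 0:
390.8×c×(27.71 − 253.2) + 382.8×4.18×(27.71 − 8.113) = 0
-88121 c = -31357
c = -31357/-88121 ≈ 0.3558 J/(g·K)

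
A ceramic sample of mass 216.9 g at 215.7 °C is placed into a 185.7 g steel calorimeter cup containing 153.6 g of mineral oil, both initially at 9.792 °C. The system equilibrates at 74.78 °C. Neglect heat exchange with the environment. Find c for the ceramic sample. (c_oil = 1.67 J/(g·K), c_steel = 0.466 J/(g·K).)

c ≈ 0.729 J/(g·K)

Let T be the final temperature. ΣQ_i = 0:
216.9·c·(74.78 − 215.7) + 153.6·1.67·(74.78 − 9.792) + 185.7·0.466·(74.78 − 9.792) = 0
-30566 c = -22294
c = -22294/-30566 ≈ 0.7294 J/(g·K)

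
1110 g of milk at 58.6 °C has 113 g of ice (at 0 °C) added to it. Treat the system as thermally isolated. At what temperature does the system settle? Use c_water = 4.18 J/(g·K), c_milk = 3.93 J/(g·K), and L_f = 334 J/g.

Conservation of energy gives ΣQ = 0:
melt ice: 113·334 = 37742
  meltwater 0→T: 113·4.18·T = 472.34 T
  milk cools: 1110·3.93·(T − 58.6) = 4362.3(T − 58.6)
4834.6 T = 255631 − 37742 = 217889
T ≈ 45.07 °C. Since T > 0 °C, the all-ice-melts assumption holds.

T_f ≈ 45.1 °C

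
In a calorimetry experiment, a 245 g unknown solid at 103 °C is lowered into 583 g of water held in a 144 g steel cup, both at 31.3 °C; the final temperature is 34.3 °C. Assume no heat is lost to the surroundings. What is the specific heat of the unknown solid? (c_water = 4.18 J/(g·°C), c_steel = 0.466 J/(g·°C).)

Let T be the final temperature. ΣQ_i = 0:
245×c×(34.3 − 103) + 583×4.18×(34.3 − 31.3) + 144×0.466×(34.3 − 31.3) = 0
-16832 c = -7512.1
c = -7512.1/-16832 ≈ 0.4463 J/(g·°C)

c ≈ 0.446 J/(g·°C)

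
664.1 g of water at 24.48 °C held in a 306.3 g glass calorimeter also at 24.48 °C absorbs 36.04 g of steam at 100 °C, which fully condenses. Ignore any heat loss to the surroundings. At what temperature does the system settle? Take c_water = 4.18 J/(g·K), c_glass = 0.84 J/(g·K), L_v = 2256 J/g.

T_f ≈ 53.6 °C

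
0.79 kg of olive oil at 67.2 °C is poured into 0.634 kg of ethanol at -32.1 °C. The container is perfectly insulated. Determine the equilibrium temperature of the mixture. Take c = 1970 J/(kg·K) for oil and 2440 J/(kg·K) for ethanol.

Let T be the final temperature. ΣQ_i = 0:
0.79×1970×(T − 67.2) + 0.634×2440×(T − (-32.1)) = 0
(1556.3 + 1547) T = 1556.3×67.2 + 1547×(-32.1)
T ≈ 17.70 °C

T_f ≈ 17.7 °C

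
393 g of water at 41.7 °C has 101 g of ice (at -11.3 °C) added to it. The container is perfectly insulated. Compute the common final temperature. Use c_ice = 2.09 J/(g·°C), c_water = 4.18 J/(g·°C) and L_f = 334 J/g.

T_f ≈ 15.7 °C

Energy balance with sensible and latent terms:
warm ice to 0 °C: 101×2.09×(0 − (-11.3)) = 2385.3; fusion: m_ice L_f = 101×334 = 33734; meltwater 0→T: 101×4.18×T = 422.18 T; water cools: 393×4.18×(T − 41.7) = 1642.7(T − 41.7)
2064.9 T = 68502 − 36119 = 32383
T ≈ 15.68 °C — above 0 °C, consistent with complete melting.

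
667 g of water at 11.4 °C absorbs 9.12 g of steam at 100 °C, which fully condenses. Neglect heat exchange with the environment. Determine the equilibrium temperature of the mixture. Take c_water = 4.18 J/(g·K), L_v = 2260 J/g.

Taking heat into each body as positive, Σ m c ΔT = 0:
condense steam: −9.12·2260 = −20611; condensate cools 100→T: 9.12·4.18·(T − 100) = 38.12(T − 100); original water: 2788.1(T − 11.4)
2826.2 T = 20611 + 3812.2 + 31784 = 56207
T ≈ 19.89 °C, under the boiling point, so the assumption holds.

T_f ≈ 19.9 °C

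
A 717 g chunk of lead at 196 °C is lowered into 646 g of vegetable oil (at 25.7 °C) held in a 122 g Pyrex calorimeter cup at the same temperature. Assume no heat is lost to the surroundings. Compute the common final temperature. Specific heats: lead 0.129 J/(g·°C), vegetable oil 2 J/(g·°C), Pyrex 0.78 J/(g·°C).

T_f ≈ 36.3 °C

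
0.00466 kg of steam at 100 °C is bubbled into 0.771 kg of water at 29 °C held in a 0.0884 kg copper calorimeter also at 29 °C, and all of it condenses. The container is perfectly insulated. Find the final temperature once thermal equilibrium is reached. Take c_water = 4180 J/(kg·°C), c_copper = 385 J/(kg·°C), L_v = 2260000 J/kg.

T_f ≈ 32.6 °C

Conservation of energy gives ΣQ = 0:
condense steam: −0.00466×2260000 = −10532; condensate cools 100→T: 0.00466×4180×(T − 100) = 19.48(T − 100); water warms: 0.771×4180×(T − 29) = 3222.8(T − 29); cup: 34.03(T − 29)
3276.3 T = 10532 + 1947.9 + 94448 = 106927
T ≈ 32.64 °C — below 100 °C, confirming all the steam condensed.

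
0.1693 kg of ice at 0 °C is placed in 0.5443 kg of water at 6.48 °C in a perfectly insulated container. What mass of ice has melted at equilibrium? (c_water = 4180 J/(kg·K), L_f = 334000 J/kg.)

m_melted ≈ 0.0441 kg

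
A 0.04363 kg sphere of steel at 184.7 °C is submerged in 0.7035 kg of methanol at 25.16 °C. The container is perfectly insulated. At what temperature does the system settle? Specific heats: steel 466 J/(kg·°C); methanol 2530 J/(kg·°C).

T_f ≈ 27.0 °C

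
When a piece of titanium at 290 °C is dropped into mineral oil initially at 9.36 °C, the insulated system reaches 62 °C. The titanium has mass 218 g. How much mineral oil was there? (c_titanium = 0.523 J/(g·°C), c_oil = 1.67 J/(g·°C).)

|Q_titanium| = |Q_oil|:
218×0.523×(290 − 62) = m×1.67×(62 − 9.36)
87.91 m = 25995  ⇒  m ≈ 295.7 g

m ≈ 296 g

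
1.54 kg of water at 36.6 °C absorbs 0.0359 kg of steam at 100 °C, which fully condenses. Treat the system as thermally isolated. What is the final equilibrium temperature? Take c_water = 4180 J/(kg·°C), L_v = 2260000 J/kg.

T_f ≈ 50.4 °C

Heat gained plus heat lost sum to zero:
latent heat released on condensation: 0.0359·2260000 = 81134
  condensed water 100 °C→T: 150.06(T − 100)
  original water: 6437.2(T − 36.6)
6587.3 T = 81134 + 15006 + 235602 = 331742
T ≈ 50.36 °C (< 100 °C, so full condensation is consistent).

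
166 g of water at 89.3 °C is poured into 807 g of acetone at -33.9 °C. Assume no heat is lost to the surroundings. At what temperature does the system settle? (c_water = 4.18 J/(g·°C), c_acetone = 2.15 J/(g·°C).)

T_f ≈ 1.3 °C

Conservation of energy gives ΣQ = 0:
166×4.18×(T − 89.3) + 807×2.15×(T − (-33.9)) = 0
(693.88 + 1735) T = 693.88×89.3 + 1735×(-33.9)
T = 3145.3/2428.9 ≈ 1.29 °C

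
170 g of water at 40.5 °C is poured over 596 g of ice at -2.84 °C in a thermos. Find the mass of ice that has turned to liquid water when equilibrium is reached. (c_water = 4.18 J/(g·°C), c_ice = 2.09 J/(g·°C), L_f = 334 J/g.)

m_melted ≈ 75.6 g

Heat available from the water dropping to 0 °C: 170×4.18×40.5 = 28779 J.
Of that, 596×2.09×2.84 = 3537.6 J goes to bring the ice to 0 °C, leaving 25242 J.
Fully melting the ice requires m_ice L_f = 596×334 = 199064 J.
25242 J < 199064 J, so only part of the ice melts and the system sits at 0 °C.
m_melt = 25242 / L_f = 75.57 g.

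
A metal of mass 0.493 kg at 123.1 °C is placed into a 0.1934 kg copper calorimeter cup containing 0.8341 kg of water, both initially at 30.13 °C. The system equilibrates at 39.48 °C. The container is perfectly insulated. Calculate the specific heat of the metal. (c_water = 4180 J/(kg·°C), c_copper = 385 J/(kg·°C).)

c ≈ 808 J/(kg·°C)

Setting the total heat transfer to zero:
0.493×c×(39.48 − 123.1) + 0.8341×4180×(39.48 − 30.13) + 0.1934×385×(39.48 − 30.13) = 0
-41.22 c = -33295
c = -33295/-41.22 ≈ 807.7 J/(kg·°C)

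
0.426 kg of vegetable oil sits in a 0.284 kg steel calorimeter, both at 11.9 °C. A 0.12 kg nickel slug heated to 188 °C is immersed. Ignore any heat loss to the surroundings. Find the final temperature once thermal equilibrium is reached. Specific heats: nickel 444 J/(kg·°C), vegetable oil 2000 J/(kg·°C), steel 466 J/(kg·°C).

T_f ≈ 20.9 °C

Taking heat into each body as positive, Σ m c ΔT = 0:
0.12·444·(T − 188) + 0.426·2000·(T − 11.9) + 0.284·466·(T − 11.9) = 0
53.28(T − 188) + 852(T − 11.9) + 132.34(T − 11.9) = 0
1037.6 T = 21730
T ≈ 20.94 °C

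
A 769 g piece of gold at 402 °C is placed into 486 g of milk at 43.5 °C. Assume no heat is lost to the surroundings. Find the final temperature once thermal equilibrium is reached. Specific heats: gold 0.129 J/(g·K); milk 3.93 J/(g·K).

T_f ≈ 61.2 °C

T_f = Σ m_i c_i T_i / Σ m_i c_i:
T_f = (99.2*402 + 1910*43.5) / (99.2 + 1910)
    = 122963 / 2009.2 ≈ 61.20 °C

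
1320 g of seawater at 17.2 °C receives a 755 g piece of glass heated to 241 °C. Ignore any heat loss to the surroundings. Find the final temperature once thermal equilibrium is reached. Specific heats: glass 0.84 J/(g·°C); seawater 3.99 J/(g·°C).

Energy conservation, ΣQ = 0:
755×0.84×(T − 241) + 1320×3.99×(T − 17.2) = 0
634.2(T − 241) + 5266.8(T − 17.2) = 0
5901 T = 243431
T = 243431 / 5901 = 41.3 °C

T_f ≈ 41.3 °C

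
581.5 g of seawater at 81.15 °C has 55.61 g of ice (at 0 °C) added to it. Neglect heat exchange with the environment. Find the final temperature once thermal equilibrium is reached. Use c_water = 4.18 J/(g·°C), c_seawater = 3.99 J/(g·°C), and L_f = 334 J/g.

T_f ≈ 66.5 °C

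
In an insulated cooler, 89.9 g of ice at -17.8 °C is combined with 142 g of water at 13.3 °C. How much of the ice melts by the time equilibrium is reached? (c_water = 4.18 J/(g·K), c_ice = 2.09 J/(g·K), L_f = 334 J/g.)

m_melted ≈ 13.6 g

Heat available from the water dropping to 0 °C: 142×4.18×13.3 = 7894.3 J.
Of that, 89.9×2.09×17.8 = 3344.5 J goes to bring the ice to 0 °C, leaving 4549.9 J.
Melting all 89.9 g of ice would need 89.9×334 = 30027 J.
That's not enough to melt it all — equilibrium is at 0 °C with ice remaining.
m_melted×334 = 4549.9  ⇒  m_melted ≈ 13.62 g.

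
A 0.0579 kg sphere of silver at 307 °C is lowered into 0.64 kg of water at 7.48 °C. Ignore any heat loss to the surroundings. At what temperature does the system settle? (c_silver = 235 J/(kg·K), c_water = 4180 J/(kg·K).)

Heat gained plus heat lost sum to zero:
0.0579·235·(T − 307) + 0.64·4180·(T − 7.48) = 0
13.61(T − 307) + 2675.2(T − 7.48) = 0
(13.61 + 2675.2) T = 13.61·307 + 2675.2·7.48
T ≈ 9.00 °C

T_f ≈ 9.0 °C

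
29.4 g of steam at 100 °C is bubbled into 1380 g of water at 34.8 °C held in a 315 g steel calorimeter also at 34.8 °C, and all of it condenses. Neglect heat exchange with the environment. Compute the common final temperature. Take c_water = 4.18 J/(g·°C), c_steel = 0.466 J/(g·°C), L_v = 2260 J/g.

Taking heat into each body as positive, Σ m c ΔT = 0:
condense steam: −29.4·2260 = −66444
  condensate cools 100→T: 29.4·4.18·(T − 100) = 122.89(T − 100)
  water warms: 1380·4.18·(T − 34.8) = 5768.4(T − 34.8)
  cup: 146.79(T − 34.8)
6038.1 T = 66444 + 12289 + 205849 = 284582
T ≈ 47.13 °C (< 100 °C, so full condensation is consistent).

T_f ≈ 47.1 °C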